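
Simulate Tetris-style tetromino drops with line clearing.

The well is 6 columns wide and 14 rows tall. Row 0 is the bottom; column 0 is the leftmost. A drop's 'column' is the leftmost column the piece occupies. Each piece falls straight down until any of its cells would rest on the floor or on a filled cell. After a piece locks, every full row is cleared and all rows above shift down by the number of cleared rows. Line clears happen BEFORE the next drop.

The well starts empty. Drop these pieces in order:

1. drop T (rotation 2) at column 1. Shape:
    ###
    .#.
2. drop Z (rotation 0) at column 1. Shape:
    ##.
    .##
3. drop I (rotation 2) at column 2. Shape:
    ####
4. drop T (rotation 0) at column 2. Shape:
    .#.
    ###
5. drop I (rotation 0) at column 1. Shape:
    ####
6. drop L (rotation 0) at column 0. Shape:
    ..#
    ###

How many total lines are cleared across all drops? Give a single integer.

Answer: 0

Derivation:
Drop 1: T rot2 at col 1 lands with bottom-row=0; cleared 0 line(s) (total 0); column heights now [0 2 2 2 0 0], max=2
Drop 2: Z rot0 at col 1 lands with bottom-row=2; cleared 0 line(s) (total 0); column heights now [0 4 4 3 0 0], max=4
Drop 3: I rot2 at col 2 lands with bottom-row=4; cleared 0 line(s) (total 0); column heights now [0 4 5 5 5 5], max=5
Drop 4: T rot0 at col 2 lands with bottom-row=5; cleared 0 line(s) (total 0); column heights now [0 4 6 7 6 5], max=7
Drop 5: I rot0 at col 1 lands with bottom-row=7; cleared 0 line(s) (total 0); column heights now [0 8 8 8 8 5], max=8
Drop 6: L rot0 at col 0 lands with bottom-row=8; cleared 0 line(s) (total 0); column heights now [9 9 10 8 8 5], max=10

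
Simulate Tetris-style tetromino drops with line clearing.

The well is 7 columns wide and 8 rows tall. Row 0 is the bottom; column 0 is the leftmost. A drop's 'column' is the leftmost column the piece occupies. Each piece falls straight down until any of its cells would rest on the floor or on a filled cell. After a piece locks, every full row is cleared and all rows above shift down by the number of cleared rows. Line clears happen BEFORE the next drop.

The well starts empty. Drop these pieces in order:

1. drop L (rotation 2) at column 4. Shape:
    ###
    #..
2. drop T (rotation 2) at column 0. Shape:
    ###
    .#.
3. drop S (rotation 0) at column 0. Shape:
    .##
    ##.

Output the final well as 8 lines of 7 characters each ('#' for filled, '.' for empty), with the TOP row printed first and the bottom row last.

Drop 1: L rot2 at col 4 lands with bottom-row=0; cleared 0 line(s) (total 0); column heights now [0 0 0 0 2 2 2], max=2
Drop 2: T rot2 at col 0 lands with bottom-row=0; cleared 0 line(s) (total 0); column heights now [2 2 2 0 2 2 2], max=2
Drop 3: S rot0 at col 0 lands with bottom-row=2; cleared 0 line(s) (total 0); column heights now [3 4 4 0 2 2 2], max=4

Answer: .......
.......
.......
.......
.##....
##.....
###.###
.#..#..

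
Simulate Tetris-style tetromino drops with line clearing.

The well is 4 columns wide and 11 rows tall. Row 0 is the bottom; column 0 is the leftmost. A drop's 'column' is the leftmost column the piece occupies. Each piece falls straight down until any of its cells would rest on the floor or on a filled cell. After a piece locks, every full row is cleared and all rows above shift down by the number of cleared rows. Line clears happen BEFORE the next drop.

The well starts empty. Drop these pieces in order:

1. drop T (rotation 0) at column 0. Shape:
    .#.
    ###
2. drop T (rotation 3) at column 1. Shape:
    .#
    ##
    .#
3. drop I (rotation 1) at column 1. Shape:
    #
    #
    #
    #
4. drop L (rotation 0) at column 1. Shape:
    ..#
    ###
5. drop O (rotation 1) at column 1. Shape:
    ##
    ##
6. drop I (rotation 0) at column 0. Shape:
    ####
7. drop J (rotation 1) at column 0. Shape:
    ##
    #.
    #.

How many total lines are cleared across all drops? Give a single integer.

Answer: 2

Derivation:
Drop 1: T rot0 at col 0 lands with bottom-row=0; cleared 0 line(s) (total 0); column heights now [1 2 1 0], max=2
Drop 2: T rot3 at col 1 lands with bottom-row=1; cleared 0 line(s) (total 0); column heights now [1 3 4 0], max=4
Drop 3: I rot1 at col 1 lands with bottom-row=3; cleared 0 line(s) (total 0); column heights now [1 7 4 0], max=7
Drop 4: L rot0 at col 1 lands with bottom-row=7; cleared 0 line(s) (total 0); column heights now [1 8 8 9], max=9
Drop 5: O rot1 at col 1 lands with bottom-row=8; cleared 0 line(s) (total 0); column heights now [1 10 10 9], max=10
Drop 6: I rot0 at col 0 lands with bottom-row=10; cleared 1 line(s) (total 1); column heights now [1 10 10 9], max=10
Drop 7: J rot1 at col 0 lands with bottom-row=8; cleared 1 line(s) (total 2); column heights now [10 10 9 8], max=10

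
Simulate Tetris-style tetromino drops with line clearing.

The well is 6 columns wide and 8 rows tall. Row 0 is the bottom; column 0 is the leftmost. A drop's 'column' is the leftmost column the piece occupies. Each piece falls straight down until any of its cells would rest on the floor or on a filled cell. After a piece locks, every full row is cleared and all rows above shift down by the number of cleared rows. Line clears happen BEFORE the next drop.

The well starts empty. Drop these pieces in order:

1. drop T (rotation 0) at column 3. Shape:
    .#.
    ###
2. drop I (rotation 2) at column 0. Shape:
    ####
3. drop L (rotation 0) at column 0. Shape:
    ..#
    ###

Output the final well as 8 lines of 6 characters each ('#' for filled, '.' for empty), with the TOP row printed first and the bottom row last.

Answer: ......
......
......
......
..#...
###...
#####.
...###

Derivation:
Drop 1: T rot0 at col 3 lands with bottom-row=0; cleared 0 line(s) (total 0); column heights now [0 0 0 1 2 1], max=2
Drop 2: I rot2 at col 0 lands with bottom-row=1; cleared 0 line(s) (total 0); column heights now [2 2 2 2 2 1], max=2
Drop 3: L rot0 at col 0 lands with bottom-row=2; cleared 0 line(s) (total 0); column heights now [3 3 4 2 2 1], max=4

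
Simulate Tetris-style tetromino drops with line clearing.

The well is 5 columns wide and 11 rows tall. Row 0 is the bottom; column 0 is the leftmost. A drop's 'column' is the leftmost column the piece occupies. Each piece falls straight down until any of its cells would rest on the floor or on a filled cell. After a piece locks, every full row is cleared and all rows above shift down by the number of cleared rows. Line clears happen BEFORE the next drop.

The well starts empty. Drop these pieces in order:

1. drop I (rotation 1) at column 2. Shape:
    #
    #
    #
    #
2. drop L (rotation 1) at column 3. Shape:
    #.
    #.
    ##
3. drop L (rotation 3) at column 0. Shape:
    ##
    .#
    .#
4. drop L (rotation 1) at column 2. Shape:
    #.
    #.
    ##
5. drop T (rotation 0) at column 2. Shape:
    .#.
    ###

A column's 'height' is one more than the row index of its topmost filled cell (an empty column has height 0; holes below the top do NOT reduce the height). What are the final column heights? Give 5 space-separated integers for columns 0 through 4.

Drop 1: I rot1 at col 2 lands with bottom-row=0; cleared 0 line(s) (total 0); column heights now [0 0 4 0 0], max=4
Drop 2: L rot1 at col 3 lands with bottom-row=0; cleared 0 line(s) (total 0); column heights now [0 0 4 3 1], max=4
Drop 3: L rot3 at col 0 lands with bottom-row=0; cleared 0 line(s) (total 0); column heights now [3 3 4 3 1], max=4
Drop 4: L rot1 at col 2 lands with bottom-row=4; cleared 0 line(s) (total 0); column heights now [3 3 7 5 1], max=7
Drop 5: T rot0 at col 2 lands with bottom-row=7; cleared 0 line(s) (total 0); column heights now [3 3 8 9 8], max=9

Answer: 3 3 8 9 8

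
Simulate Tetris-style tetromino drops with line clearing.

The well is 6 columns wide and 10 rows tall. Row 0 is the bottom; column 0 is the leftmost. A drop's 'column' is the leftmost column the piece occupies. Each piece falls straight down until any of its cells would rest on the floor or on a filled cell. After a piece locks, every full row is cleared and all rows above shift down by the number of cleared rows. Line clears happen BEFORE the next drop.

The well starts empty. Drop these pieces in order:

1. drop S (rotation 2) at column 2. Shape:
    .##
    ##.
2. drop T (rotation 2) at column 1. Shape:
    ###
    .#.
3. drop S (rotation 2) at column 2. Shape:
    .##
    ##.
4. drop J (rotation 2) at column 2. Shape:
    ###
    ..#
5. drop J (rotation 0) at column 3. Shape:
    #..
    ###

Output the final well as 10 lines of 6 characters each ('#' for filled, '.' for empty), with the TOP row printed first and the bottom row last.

Answer: ......
...#..
...###
..###.
....#.
...##.
..##..
.###..
..###.
..##..

Derivation:
Drop 1: S rot2 at col 2 lands with bottom-row=0; cleared 0 line(s) (total 0); column heights now [0 0 1 2 2 0], max=2
Drop 2: T rot2 at col 1 lands with bottom-row=1; cleared 0 line(s) (total 0); column heights now [0 3 3 3 2 0], max=3
Drop 3: S rot2 at col 2 lands with bottom-row=3; cleared 0 line(s) (total 0); column heights now [0 3 4 5 5 0], max=5
Drop 4: J rot2 at col 2 lands with bottom-row=5; cleared 0 line(s) (total 0); column heights now [0 3 7 7 7 0], max=7
Drop 5: J rot0 at col 3 lands with bottom-row=7; cleared 0 line(s) (total 0); column heights now [0 3 7 9 8 8], max=9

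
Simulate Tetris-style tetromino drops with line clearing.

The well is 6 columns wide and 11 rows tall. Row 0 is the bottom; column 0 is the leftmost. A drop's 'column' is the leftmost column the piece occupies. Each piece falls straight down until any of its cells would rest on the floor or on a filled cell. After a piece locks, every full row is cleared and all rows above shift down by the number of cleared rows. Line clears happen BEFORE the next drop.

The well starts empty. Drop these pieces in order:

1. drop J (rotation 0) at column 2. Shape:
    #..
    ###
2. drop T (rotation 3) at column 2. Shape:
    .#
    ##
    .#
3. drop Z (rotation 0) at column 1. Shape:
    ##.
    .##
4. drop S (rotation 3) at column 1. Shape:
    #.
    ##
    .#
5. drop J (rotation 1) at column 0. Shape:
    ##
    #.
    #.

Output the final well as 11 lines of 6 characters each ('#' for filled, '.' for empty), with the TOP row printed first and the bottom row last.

Answer: ......
##....
##....
###...
..#...
.##...
..##..
...#..
..##..
..##..
..###.

Derivation:
Drop 1: J rot0 at col 2 lands with bottom-row=0; cleared 0 line(s) (total 0); column heights now [0 0 2 1 1 0], max=2
Drop 2: T rot3 at col 2 lands with bottom-row=1; cleared 0 line(s) (total 0); column heights now [0 0 3 4 1 0], max=4
Drop 3: Z rot0 at col 1 lands with bottom-row=4; cleared 0 line(s) (total 0); column heights now [0 6 6 5 1 0], max=6
Drop 4: S rot3 at col 1 lands with bottom-row=6; cleared 0 line(s) (total 0); column heights now [0 9 8 5 1 0], max=9
Drop 5: J rot1 at col 0 lands with bottom-row=7; cleared 0 line(s) (total 0); column heights now [10 10 8 5 1 0], max=10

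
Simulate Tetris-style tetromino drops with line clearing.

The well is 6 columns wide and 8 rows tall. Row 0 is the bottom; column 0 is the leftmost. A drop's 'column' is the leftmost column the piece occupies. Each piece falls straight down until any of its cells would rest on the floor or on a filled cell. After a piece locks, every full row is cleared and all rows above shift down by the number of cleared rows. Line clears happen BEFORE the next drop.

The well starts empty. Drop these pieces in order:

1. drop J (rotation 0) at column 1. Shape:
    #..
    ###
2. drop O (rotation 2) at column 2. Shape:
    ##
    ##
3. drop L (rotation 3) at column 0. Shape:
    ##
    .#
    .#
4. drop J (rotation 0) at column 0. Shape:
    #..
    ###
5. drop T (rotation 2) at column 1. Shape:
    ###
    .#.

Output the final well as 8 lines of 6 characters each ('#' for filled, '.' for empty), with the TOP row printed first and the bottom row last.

Answer: .###..
#.#...
###...
##....
.#....
.###..
.###..
.###..

Derivation:
Drop 1: J rot0 at col 1 lands with bottom-row=0; cleared 0 line(s) (total 0); column heights now [0 2 1 1 0 0], max=2
Drop 2: O rot2 at col 2 lands with bottom-row=1; cleared 0 line(s) (total 0); column heights now [0 2 3 3 0 0], max=3
Drop 3: L rot3 at col 0 lands with bottom-row=2; cleared 0 line(s) (total 0); column heights now [5 5 3 3 0 0], max=5
Drop 4: J rot0 at col 0 lands with bottom-row=5; cleared 0 line(s) (total 0); column heights now [7 6 6 3 0 0], max=7
Drop 5: T rot2 at col 1 lands with bottom-row=6; cleared 0 line(s) (total 0); column heights now [7 8 8 8 0 0], max=8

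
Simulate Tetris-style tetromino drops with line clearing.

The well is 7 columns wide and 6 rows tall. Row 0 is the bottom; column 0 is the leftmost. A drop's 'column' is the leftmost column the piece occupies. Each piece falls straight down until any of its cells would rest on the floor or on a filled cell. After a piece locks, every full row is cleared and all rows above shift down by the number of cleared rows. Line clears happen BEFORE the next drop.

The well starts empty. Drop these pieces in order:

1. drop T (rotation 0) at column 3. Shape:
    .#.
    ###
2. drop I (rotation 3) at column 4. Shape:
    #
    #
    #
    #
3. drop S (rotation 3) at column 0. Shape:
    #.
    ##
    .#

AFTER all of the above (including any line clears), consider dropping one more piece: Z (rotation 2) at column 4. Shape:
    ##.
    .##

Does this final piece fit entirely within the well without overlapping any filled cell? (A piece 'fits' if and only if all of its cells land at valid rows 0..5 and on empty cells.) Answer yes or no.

Drop 1: T rot0 at col 3 lands with bottom-row=0; cleared 0 line(s) (total 0); column heights now [0 0 0 1 2 1 0], max=2
Drop 2: I rot3 at col 4 lands with bottom-row=2; cleared 0 line(s) (total 0); column heights now [0 0 0 1 6 1 0], max=6
Drop 3: S rot3 at col 0 lands with bottom-row=0; cleared 0 line(s) (total 0); column heights now [3 2 0 1 6 1 0], max=6
Test piece Z rot2 at col 4 (width 3): heights before test = [3 2 0 1 6 1 0]; fits = False

Answer: no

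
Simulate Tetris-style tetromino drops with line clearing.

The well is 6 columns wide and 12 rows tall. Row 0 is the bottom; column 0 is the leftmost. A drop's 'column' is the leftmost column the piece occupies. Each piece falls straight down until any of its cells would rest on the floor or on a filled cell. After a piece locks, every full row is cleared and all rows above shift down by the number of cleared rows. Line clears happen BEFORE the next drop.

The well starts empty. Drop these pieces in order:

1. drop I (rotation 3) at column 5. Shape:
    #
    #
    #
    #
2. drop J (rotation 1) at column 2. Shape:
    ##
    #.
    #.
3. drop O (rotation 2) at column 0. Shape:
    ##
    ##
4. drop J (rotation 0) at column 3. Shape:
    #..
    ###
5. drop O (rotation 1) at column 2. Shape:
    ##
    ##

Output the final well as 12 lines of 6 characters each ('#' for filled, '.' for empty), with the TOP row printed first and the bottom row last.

Answer: ......
......
......
......
..##..
..##..
...#..
...###
.....#
..##.#
###..#
###..#

Derivation:
Drop 1: I rot3 at col 5 lands with bottom-row=0; cleared 0 line(s) (total 0); column heights now [0 0 0 0 0 4], max=4
Drop 2: J rot1 at col 2 lands with bottom-row=0; cleared 0 line(s) (total 0); column heights now [0 0 3 3 0 4], max=4
Drop 3: O rot2 at col 0 lands with bottom-row=0; cleared 0 line(s) (total 0); column heights now [2 2 3 3 0 4], max=4
Drop 4: J rot0 at col 3 lands with bottom-row=4; cleared 0 line(s) (total 0); column heights now [2 2 3 6 5 5], max=6
Drop 5: O rot1 at col 2 lands with bottom-row=6; cleared 0 line(s) (total 0); column heights now [2 2 8 8 5 5], max=8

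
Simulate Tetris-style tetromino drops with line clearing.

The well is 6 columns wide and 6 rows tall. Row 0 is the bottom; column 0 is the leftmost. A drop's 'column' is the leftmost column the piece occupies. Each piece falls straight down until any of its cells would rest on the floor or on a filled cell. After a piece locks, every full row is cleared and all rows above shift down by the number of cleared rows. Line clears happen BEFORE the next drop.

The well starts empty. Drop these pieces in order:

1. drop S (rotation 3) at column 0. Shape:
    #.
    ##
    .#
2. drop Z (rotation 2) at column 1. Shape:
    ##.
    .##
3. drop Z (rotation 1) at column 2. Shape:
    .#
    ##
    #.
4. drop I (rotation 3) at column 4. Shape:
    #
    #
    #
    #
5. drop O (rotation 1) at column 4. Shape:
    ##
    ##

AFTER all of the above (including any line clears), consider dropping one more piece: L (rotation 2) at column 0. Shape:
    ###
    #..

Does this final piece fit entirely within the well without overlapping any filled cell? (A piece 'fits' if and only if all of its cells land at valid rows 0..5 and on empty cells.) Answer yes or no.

Answer: yes

Derivation:
Drop 1: S rot3 at col 0 lands with bottom-row=0; cleared 0 line(s) (total 0); column heights now [3 2 0 0 0 0], max=3
Drop 2: Z rot2 at col 1 lands with bottom-row=1; cleared 0 line(s) (total 0); column heights now [3 3 3 2 0 0], max=3
Drop 3: Z rot1 at col 2 lands with bottom-row=3; cleared 0 line(s) (total 0); column heights now [3 3 5 6 0 0], max=6
Drop 4: I rot3 at col 4 lands with bottom-row=0; cleared 0 line(s) (total 0); column heights now [3 3 5 6 4 0], max=6
Drop 5: O rot1 at col 4 lands with bottom-row=4; cleared 0 line(s) (total 0); column heights now [3 3 5 6 6 6], max=6
Test piece L rot2 at col 0 (width 3): heights before test = [3 3 5 6 6 6]; fits = True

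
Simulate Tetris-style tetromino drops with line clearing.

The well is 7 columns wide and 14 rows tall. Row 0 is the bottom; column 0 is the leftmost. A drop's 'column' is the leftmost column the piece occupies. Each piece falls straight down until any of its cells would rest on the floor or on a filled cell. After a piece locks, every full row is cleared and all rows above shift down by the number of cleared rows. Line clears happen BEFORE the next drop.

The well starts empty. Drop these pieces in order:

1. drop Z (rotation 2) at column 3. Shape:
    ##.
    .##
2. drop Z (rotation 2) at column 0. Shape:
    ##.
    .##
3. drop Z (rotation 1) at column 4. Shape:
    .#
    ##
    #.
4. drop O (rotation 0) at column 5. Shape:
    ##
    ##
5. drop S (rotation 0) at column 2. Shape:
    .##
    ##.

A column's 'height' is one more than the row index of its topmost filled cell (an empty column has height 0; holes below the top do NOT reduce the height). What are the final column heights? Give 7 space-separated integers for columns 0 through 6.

Answer: 2 2 4 5 5 7 7

Derivation:
Drop 1: Z rot2 at col 3 lands with bottom-row=0; cleared 0 line(s) (total 0); column heights now [0 0 0 2 2 1 0], max=2
Drop 2: Z rot2 at col 0 lands with bottom-row=0; cleared 0 line(s) (total 0); column heights now [2 2 1 2 2 1 0], max=2
Drop 3: Z rot1 at col 4 lands with bottom-row=2; cleared 0 line(s) (total 0); column heights now [2 2 1 2 4 5 0], max=5
Drop 4: O rot0 at col 5 lands with bottom-row=5; cleared 0 line(s) (total 0); column heights now [2 2 1 2 4 7 7], max=7
Drop 5: S rot0 at col 2 lands with bottom-row=3; cleared 0 line(s) (total 0); column heights now [2 2 4 5 5 7 7], max=7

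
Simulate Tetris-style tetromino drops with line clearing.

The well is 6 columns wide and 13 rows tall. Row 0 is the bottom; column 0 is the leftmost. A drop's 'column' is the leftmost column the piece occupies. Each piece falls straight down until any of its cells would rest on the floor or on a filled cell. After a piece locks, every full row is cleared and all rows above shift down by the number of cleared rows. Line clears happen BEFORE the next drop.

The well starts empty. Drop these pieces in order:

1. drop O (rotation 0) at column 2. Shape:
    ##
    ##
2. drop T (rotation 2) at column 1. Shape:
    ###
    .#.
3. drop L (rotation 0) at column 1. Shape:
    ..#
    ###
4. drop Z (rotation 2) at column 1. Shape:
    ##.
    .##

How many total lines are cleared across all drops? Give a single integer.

Drop 1: O rot0 at col 2 lands with bottom-row=0; cleared 0 line(s) (total 0); column heights now [0 0 2 2 0 0], max=2
Drop 2: T rot2 at col 1 lands with bottom-row=2; cleared 0 line(s) (total 0); column heights now [0 4 4 4 0 0], max=4
Drop 3: L rot0 at col 1 lands with bottom-row=4; cleared 0 line(s) (total 0); column heights now [0 5 5 6 0 0], max=6
Drop 4: Z rot2 at col 1 lands with bottom-row=6; cleared 0 line(s) (total 0); column heights now [0 8 8 7 0 0], max=8

Answer: 0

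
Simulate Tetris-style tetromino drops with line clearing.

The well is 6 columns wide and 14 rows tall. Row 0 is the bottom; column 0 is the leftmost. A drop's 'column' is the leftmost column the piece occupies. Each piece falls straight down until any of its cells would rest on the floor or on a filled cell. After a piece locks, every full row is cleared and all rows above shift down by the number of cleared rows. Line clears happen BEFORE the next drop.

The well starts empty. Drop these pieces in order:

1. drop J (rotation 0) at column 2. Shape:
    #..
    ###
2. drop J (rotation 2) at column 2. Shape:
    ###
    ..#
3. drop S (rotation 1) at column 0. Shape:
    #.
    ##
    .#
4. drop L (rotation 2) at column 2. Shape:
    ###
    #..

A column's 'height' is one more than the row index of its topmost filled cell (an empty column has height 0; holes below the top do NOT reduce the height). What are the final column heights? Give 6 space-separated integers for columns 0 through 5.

Drop 1: J rot0 at col 2 lands with bottom-row=0; cleared 0 line(s) (total 0); column heights now [0 0 2 1 1 0], max=2
Drop 2: J rot2 at col 2 lands with bottom-row=1; cleared 0 line(s) (total 0); column heights now [0 0 3 3 3 0], max=3
Drop 3: S rot1 at col 0 lands with bottom-row=0; cleared 0 line(s) (total 0); column heights now [3 2 3 3 3 0], max=3
Drop 4: L rot2 at col 2 lands with bottom-row=3; cleared 0 line(s) (total 0); column heights now [3 2 5 5 5 0], max=5

Answer: 3 2 5 5 5 0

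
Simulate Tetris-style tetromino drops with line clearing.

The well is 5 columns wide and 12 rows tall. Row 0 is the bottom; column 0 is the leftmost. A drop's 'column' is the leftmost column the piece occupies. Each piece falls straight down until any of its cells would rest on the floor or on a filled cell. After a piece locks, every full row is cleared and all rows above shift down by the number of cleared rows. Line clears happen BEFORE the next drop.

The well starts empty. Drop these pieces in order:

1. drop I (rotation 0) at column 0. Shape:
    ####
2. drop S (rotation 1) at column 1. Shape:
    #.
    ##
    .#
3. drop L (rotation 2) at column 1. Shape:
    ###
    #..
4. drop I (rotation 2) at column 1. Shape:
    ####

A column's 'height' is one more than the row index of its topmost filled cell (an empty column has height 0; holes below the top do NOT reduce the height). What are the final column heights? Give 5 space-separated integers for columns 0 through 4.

Drop 1: I rot0 at col 0 lands with bottom-row=0; cleared 0 line(s) (total 0); column heights now [1 1 1 1 0], max=1
Drop 2: S rot1 at col 1 lands with bottom-row=1; cleared 0 line(s) (total 0); column heights now [1 4 3 1 0], max=4
Drop 3: L rot2 at col 1 lands with bottom-row=4; cleared 0 line(s) (total 0); column heights now [1 6 6 6 0], max=6
Drop 4: I rot2 at col 1 lands with bottom-row=6; cleared 0 line(s) (total 0); column heights now [1 7 7 7 7], max=7

Answer: 1 7 7 7 7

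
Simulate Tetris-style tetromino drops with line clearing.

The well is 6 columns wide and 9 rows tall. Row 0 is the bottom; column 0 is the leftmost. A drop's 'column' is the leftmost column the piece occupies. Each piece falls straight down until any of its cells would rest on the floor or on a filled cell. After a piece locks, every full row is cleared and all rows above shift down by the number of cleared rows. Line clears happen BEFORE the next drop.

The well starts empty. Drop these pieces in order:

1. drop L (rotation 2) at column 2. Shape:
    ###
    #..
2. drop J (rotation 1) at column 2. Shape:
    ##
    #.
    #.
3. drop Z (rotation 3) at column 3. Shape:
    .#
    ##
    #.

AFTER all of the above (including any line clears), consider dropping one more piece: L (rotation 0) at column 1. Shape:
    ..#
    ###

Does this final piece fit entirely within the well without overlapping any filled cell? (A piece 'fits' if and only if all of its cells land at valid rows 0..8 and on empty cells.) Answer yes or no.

Answer: yes

Derivation:
Drop 1: L rot2 at col 2 lands with bottom-row=0; cleared 0 line(s) (total 0); column heights now [0 0 2 2 2 0], max=2
Drop 2: J rot1 at col 2 lands with bottom-row=2; cleared 0 line(s) (total 0); column heights now [0 0 5 5 2 0], max=5
Drop 3: Z rot3 at col 3 lands with bottom-row=5; cleared 0 line(s) (total 0); column heights now [0 0 5 7 8 0], max=8
Test piece L rot0 at col 1 (width 3): heights before test = [0 0 5 7 8 0]; fits = True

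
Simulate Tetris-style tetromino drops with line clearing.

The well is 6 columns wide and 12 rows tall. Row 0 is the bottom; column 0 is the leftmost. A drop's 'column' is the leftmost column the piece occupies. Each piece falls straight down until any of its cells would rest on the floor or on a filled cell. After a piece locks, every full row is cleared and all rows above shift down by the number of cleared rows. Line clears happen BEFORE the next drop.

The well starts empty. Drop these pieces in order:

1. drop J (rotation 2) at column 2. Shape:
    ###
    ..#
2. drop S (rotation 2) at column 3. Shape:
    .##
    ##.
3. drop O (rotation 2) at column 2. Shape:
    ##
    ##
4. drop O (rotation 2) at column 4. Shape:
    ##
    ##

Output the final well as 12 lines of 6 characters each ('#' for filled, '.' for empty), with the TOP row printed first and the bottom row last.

Drop 1: J rot2 at col 2 lands with bottom-row=0; cleared 0 line(s) (total 0); column heights now [0 0 2 2 2 0], max=2
Drop 2: S rot2 at col 3 lands with bottom-row=2; cleared 0 line(s) (total 0); column heights now [0 0 2 3 4 4], max=4
Drop 3: O rot2 at col 2 lands with bottom-row=3; cleared 0 line(s) (total 0); column heights now [0 0 5 5 4 4], max=5
Drop 4: O rot2 at col 4 lands with bottom-row=4; cleared 0 line(s) (total 0); column heights now [0 0 5 5 6 6], max=6

Answer: ......
......
......
......
......
......
....##
..####
..####
...##.
..###.
....#.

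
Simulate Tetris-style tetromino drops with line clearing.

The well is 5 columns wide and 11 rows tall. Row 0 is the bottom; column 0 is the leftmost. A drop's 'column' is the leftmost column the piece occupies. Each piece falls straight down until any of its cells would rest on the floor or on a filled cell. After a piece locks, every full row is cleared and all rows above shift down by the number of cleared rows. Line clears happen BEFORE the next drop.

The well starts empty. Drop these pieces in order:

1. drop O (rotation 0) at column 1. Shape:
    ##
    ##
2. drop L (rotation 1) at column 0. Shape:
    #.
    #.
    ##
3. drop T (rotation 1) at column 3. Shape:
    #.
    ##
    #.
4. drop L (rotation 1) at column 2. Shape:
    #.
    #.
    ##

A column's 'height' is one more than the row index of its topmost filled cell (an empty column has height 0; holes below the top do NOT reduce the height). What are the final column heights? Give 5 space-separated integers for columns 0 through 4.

Drop 1: O rot0 at col 1 lands with bottom-row=0; cleared 0 line(s) (total 0); column heights now [0 2 2 0 0], max=2
Drop 2: L rot1 at col 0 lands with bottom-row=2; cleared 0 line(s) (total 0); column heights now [5 3 2 0 0], max=5
Drop 3: T rot1 at col 3 lands with bottom-row=0; cleared 0 line(s) (total 0); column heights now [5 3 2 3 2], max=5
Drop 4: L rot1 at col 2 lands with bottom-row=3; cleared 0 line(s) (total 0); column heights now [5 3 6 4 2], max=6

Answer: 5 3 6 4 2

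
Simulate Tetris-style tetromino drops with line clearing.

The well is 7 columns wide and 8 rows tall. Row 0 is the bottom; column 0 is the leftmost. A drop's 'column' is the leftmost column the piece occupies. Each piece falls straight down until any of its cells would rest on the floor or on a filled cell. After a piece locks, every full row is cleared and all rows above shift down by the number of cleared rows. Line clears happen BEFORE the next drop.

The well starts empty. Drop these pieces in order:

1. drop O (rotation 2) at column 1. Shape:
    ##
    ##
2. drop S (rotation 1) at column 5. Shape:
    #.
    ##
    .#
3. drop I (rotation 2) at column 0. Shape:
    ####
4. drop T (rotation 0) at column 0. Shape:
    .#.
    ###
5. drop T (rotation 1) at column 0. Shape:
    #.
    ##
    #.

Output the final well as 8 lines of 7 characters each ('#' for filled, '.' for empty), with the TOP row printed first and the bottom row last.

Drop 1: O rot2 at col 1 lands with bottom-row=0; cleared 0 line(s) (total 0); column heights now [0 2 2 0 0 0 0], max=2
Drop 2: S rot1 at col 5 lands with bottom-row=0; cleared 0 line(s) (total 0); column heights now [0 2 2 0 0 3 2], max=3
Drop 3: I rot2 at col 0 lands with bottom-row=2; cleared 0 line(s) (total 0); column heights now [3 3 3 3 0 3 2], max=3
Drop 4: T rot0 at col 0 lands with bottom-row=3; cleared 0 line(s) (total 0); column heights now [4 5 4 3 0 3 2], max=5
Drop 5: T rot1 at col 0 lands with bottom-row=4; cleared 0 line(s) (total 0); column heights now [7 6 4 3 0 3 2], max=7

Answer: .......
#......
##.....
##.....
###....
####.#.
.##..##
.##...#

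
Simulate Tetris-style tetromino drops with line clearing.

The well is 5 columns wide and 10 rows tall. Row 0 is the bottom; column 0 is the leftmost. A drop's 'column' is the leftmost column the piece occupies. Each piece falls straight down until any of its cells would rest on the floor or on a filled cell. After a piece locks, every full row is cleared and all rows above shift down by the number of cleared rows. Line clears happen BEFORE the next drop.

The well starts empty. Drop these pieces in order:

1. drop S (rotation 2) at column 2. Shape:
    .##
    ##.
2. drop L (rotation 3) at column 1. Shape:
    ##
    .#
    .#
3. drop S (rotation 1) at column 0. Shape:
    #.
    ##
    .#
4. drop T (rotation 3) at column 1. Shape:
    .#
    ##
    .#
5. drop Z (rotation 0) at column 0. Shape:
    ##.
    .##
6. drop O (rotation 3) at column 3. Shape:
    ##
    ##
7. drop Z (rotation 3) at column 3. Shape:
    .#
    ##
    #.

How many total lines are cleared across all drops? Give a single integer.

Answer: 1

Derivation:
Drop 1: S rot2 at col 2 lands with bottom-row=0; cleared 0 line(s) (total 0); column heights now [0 0 1 2 2], max=2
Drop 2: L rot3 at col 1 lands with bottom-row=1; cleared 0 line(s) (total 0); column heights now [0 4 4 2 2], max=4
Drop 3: S rot1 at col 0 lands with bottom-row=4; cleared 0 line(s) (total 0); column heights now [7 6 4 2 2], max=7
Drop 4: T rot3 at col 1 lands with bottom-row=5; cleared 0 line(s) (total 0); column heights now [7 7 8 2 2], max=8
Drop 5: Z rot0 at col 0 lands with bottom-row=8; cleared 0 line(s) (total 0); column heights now [10 10 9 2 2], max=10
Drop 6: O rot3 at col 3 lands with bottom-row=2; cleared 0 line(s) (total 0); column heights now [10 10 9 4 4], max=10
Drop 7: Z rot3 at col 3 lands with bottom-row=4; cleared 1 line(s) (total 1); column heights now [9 9 8 5 6], max=9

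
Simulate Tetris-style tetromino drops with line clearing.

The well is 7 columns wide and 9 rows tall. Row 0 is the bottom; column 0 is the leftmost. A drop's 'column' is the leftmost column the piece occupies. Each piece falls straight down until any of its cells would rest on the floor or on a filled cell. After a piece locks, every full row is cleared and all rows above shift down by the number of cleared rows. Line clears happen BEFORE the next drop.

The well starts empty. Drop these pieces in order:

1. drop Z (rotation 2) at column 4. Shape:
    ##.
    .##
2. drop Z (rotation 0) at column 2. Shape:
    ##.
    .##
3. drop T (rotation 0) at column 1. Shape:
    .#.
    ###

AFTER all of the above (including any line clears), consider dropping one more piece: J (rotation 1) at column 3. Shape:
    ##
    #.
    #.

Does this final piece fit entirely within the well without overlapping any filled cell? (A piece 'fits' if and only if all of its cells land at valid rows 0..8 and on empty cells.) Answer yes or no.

Drop 1: Z rot2 at col 4 lands with bottom-row=0; cleared 0 line(s) (total 0); column heights now [0 0 0 0 2 2 1], max=2
Drop 2: Z rot0 at col 2 lands with bottom-row=2; cleared 0 line(s) (total 0); column heights now [0 0 4 4 3 2 1], max=4
Drop 3: T rot0 at col 1 lands with bottom-row=4; cleared 0 line(s) (total 0); column heights now [0 5 6 5 3 2 1], max=6
Test piece J rot1 at col 3 (width 2): heights before test = [0 5 6 5 3 2 1]; fits = True

Answer: yes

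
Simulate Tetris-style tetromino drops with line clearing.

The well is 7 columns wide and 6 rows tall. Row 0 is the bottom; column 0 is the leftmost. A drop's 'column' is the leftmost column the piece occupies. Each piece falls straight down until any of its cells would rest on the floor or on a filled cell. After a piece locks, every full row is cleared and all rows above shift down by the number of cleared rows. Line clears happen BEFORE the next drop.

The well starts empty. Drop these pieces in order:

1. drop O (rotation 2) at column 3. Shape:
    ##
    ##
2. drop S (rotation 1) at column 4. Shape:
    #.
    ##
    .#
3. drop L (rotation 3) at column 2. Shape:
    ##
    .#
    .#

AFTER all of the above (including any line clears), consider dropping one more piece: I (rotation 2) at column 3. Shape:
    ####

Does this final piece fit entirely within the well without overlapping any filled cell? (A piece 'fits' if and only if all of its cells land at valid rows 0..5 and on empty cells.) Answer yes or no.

Drop 1: O rot2 at col 3 lands with bottom-row=0; cleared 0 line(s) (total 0); column heights now [0 0 0 2 2 0 0], max=2
Drop 2: S rot1 at col 4 lands with bottom-row=1; cleared 0 line(s) (total 0); column heights now [0 0 0 2 4 3 0], max=4
Drop 3: L rot3 at col 2 lands with bottom-row=2; cleared 0 line(s) (total 0); column heights now [0 0 5 5 4 3 0], max=5
Test piece I rot2 at col 3 (width 4): heights before test = [0 0 5 5 4 3 0]; fits = True

Answer: yes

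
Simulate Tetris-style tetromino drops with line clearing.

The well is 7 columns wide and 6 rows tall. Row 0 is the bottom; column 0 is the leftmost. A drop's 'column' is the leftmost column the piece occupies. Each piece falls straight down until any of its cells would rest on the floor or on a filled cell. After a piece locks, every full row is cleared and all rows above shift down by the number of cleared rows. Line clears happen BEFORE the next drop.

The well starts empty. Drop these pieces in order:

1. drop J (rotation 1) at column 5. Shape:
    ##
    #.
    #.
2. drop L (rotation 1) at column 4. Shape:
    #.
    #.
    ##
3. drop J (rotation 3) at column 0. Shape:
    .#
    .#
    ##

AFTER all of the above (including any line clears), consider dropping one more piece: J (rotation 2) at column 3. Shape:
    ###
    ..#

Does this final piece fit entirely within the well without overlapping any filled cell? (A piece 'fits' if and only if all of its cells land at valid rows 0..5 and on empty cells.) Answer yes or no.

Drop 1: J rot1 at col 5 lands with bottom-row=0; cleared 0 line(s) (total 0); column heights now [0 0 0 0 0 3 3], max=3
Drop 2: L rot1 at col 4 lands with bottom-row=3; cleared 0 line(s) (total 0); column heights now [0 0 0 0 6 4 3], max=6
Drop 3: J rot3 at col 0 lands with bottom-row=0; cleared 0 line(s) (total 0); column heights now [1 3 0 0 6 4 3], max=6
Test piece J rot2 at col 3 (width 3): heights before test = [1 3 0 0 6 4 3]; fits = False

Answer: no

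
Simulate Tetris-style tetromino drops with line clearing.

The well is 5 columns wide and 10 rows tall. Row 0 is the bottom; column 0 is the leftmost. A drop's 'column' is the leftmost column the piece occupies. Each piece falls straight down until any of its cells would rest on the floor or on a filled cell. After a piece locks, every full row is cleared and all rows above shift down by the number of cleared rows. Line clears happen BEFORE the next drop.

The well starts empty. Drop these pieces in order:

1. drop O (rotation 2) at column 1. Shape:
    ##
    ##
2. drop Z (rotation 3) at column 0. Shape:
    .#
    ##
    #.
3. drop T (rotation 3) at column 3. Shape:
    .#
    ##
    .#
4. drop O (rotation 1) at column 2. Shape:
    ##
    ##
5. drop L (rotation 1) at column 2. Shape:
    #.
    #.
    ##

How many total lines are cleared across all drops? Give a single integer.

Drop 1: O rot2 at col 1 lands with bottom-row=0; cleared 0 line(s) (total 0); column heights now [0 2 2 0 0], max=2
Drop 2: Z rot3 at col 0 lands with bottom-row=1; cleared 0 line(s) (total 0); column heights now [3 4 2 0 0], max=4
Drop 3: T rot3 at col 3 lands with bottom-row=0; cleared 1 line(s) (total 1); column heights now [2 3 1 0 2], max=3
Drop 4: O rot1 at col 2 lands with bottom-row=1; cleared 1 line(s) (total 2); column heights now [0 2 2 2 1], max=2
Drop 5: L rot1 at col 2 lands with bottom-row=2; cleared 0 line(s) (total 2); column heights now [0 2 5 3 1], max=5

Answer: 2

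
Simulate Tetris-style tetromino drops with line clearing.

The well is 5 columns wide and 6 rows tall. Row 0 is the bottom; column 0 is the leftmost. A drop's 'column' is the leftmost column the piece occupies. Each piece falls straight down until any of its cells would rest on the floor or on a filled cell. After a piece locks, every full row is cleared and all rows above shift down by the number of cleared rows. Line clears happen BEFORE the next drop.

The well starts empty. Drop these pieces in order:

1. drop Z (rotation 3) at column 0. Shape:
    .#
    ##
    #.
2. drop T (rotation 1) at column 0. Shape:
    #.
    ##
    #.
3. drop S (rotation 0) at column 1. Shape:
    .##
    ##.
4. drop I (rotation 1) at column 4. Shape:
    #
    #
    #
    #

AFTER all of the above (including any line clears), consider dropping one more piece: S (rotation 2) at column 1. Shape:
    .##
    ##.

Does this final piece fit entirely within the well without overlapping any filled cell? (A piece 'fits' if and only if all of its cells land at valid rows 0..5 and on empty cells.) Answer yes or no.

Drop 1: Z rot3 at col 0 lands with bottom-row=0; cleared 0 line(s) (total 0); column heights now [2 3 0 0 0], max=3
Drop 2: T rot1 at col 0 lands with bottom-row=2; cleared 0 line(s) (total 0); column heights now [5 4 0 0 0], max=5
Drop 3: S rot0 at col 1 lands with bottom-row=4; cleared 0 line(s) (total 0); column heights now [5 5 6 6 0], max=6
Drop 4: I rot1 at col 4 lands with bottom-row=0; cleared 0 line(s) (total 0); column heights now [5 5 6 6 4], max=6
Test piece S rot2 at col 1 (width 3): heights before test = [5 5 6 6 4]; fits = False

Answer: no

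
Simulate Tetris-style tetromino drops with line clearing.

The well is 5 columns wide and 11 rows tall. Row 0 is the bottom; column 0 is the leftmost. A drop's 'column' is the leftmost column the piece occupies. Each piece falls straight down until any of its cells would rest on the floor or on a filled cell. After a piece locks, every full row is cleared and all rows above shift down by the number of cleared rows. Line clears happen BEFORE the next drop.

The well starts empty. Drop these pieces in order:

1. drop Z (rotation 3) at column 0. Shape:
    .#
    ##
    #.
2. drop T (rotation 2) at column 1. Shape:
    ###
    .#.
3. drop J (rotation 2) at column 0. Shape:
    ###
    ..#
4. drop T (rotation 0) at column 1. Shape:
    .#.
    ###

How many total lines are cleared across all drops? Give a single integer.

Drop 1: Z rot3 at col 0 lands with bottom-row=0; cleared 0 line(s) (total 0); column heights now [2 3 0 0 0], max=3
Drop 2: T rot2 at col 1 lands with bottom-row=2; cleared 0 line(s) (total 0); column heights now [2 4 4 4 0], max=4
Drop 3: J rot2 at col 0 lands with bottom-row=4; cleared 0 line(s) (total 0); column heights now [6 6 6 4 0], max=6
Drop 4: T rot0 at col 1 lands with bottom-row=6; cleared 0 line(s) (total 0); column heights now [6 7 8 7 0], max=8

Answer: 0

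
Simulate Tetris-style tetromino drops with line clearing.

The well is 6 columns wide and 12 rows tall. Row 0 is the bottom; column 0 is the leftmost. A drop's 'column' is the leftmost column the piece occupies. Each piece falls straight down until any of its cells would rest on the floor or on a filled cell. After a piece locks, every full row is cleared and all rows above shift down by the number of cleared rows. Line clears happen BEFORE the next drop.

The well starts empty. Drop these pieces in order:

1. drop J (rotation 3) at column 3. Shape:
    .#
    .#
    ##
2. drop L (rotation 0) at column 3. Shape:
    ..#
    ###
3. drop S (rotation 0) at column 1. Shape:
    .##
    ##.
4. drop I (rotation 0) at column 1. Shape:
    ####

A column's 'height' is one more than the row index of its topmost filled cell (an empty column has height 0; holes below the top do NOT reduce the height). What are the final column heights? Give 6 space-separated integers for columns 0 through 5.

Answer: 0 6 6 6 6 5

Derivation:
Drop 1: J rot3 at col 3 lands with bottom-row=0; cleared 0 line(s) (total 0); column heights now [0 0 0 1 3 0], max=3
Drop 2: L rot0 at col 3 lands with bottom-row=3; cleared 0 line(s) (total 0); column heights now [0 0 0 4 4 5], max=5
Drop 3: S rot0 at col 1 lands with bottom-row=3; cleared 0 line(s) (total 0); column heights now [0 4 5 5 4 5], max=5
Drop 4: I rot0 at col 1 lands with bottom-row=5; cleared 0 line(s) (total 0); column heights now [0 6 6 6 6 5], max=6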